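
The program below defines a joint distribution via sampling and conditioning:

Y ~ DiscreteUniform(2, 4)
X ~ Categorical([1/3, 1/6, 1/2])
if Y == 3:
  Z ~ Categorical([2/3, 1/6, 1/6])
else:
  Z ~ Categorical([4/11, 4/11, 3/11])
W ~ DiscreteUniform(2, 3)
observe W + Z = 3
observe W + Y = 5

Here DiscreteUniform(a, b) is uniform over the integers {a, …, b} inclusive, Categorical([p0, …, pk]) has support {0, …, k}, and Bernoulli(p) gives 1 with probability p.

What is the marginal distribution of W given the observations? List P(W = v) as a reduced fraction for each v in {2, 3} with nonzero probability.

P(W=2) = 11/35, P(W=3) = 24/35

Enumerate traces; 6 have nonzero weight after conditioning:
  (Y=2, X=0, Z=0, W=3) weight 2/99
  (Y=2, X=1, Z=0, W=3) weight 1/99
  (Y=2, X=2, Z=0, W=3) weight 1/33
  (Y=3, X=0, Z=1, W=2) weight 1/108
  (Y=3, X=1, Z=1, W=2) weight 1/216
  (Y=3, X=2, Z=1, W=2) weight 1/72
Group by W:
  weight(W=2) = 1/36
  weight(W=3) = 2/33
Total weight = 1/36 + 2/33 = 35/396
P(W=2 | obs) = 1/36 / 35/396 = 11/35
P(W=3 | obs) = 2/33 / 35/396 = 24/35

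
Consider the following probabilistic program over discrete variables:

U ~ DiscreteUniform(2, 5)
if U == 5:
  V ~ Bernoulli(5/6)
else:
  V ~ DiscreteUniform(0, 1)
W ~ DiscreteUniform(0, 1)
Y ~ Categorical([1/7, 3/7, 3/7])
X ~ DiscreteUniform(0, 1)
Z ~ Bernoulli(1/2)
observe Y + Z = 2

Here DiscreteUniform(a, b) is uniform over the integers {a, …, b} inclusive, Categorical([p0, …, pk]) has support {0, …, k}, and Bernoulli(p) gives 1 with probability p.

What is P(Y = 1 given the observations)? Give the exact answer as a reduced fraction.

Enumerate traces; 64 have nonzero weight after conditioning:
  (U=2, V=0, W=0, Y=1, X=0, Z=1) weight 3/448
  (U=2, V=0, W=0, Y=1, X=1, Z=1) weight 3/448
  (U=2, V=0, W=0, Y=2, X=0, Z=0) weight 3/448
  (U=2, V=0, W=0, Y=2, X=1, Z=0) weight 3/448
  (U=2, V=0, W=1, Y=1, X=0, Z=1) weight 3/448
  (U=2, V=0, W=1, Y=1, X=1, Z=1) weight 3/448
  (U=2, V=0, W=1, Y=2, X=0, Z=0) weight 3/448
  (U=2, V=0, W=1, Y=2, X=1, Z=0) weight 3/448
  … 56 more
Group by Y:
  weight(Y=1) = 3/14
  weight(Y=2) = 3/14
Total weight = 3/14 + 3/14 = 3/7
P(Y=1 | obs) = 3/14 / 3/7 = 1/2
P(Y=2 | obs) = 3/14 / 3/7 = 1/2

P(Y = 1 | obs) = 1/2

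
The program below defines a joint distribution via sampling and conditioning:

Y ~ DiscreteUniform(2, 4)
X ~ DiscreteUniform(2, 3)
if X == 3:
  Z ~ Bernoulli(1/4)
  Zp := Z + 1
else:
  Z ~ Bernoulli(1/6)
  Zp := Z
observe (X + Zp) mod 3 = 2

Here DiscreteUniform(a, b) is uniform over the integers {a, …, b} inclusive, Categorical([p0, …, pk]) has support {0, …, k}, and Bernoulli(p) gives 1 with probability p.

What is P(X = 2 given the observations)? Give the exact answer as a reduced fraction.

Enumerate traces; 6 have nonzero weight after conditioning:
  (Y=2, X=2, Z=0) weight 5/36
  (Y=2, X=3, Z=1) weight 1/24
  (Y=3, X=2, Z=0) weight 5/36
  (Y=3, X=3, Z=1) weight 1/24
  (Y=4, X=2, Z=0) weight 5/36
  (Y=4, X=3, Z=1) weight 1/24
Group by X:
  weight(X=2) = 5/12
  weight(X=3) = 1/8
Total weight = 5/12 + 1/8 = 13/24
P(X=2 | obs) = 5/12 / 13/24 = 10/13
P(X=3 | obs) = 1/8 / 13/24 = 3/13

P(X = 2 | obs) = 10/13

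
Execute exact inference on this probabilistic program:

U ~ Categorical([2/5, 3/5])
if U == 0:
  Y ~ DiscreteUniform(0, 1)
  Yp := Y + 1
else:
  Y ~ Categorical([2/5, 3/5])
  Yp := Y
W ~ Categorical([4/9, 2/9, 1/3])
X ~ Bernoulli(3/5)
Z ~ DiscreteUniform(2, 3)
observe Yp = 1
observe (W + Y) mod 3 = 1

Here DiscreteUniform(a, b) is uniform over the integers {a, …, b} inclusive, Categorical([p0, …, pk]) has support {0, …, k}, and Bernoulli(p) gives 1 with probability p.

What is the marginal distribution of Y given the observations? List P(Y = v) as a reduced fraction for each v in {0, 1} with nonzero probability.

Enumerate traces; 8 have nonzero weight after conditioning:
  (U=0, Y=0, W=1, X=0, Z=2) weight 2/225
  (U=0, Y=0, W=1, X=0, Z=3) weight 2/225
  (U=0, Y=0, W=1, X=1, Z=2) weight 1/75
  (U=0, Y=0, W=1, X=1, Z=3) weight 1/75
  (U=1, Y=1, W=0, X=0, Z=2) weight 4/125
  (U=1, Y=1, W=0, X=0, Z=3) weight 4/125
  (U=1, Y=1, W=0, X=1, Z=2) weight 6/125
  (U=1, Y=1, W=0, X=1, Z=3) weight 6/125
Group by Y:
  weight(Y=0) = 2/45
  weight(Y=1) = 4/25
Total weight = 2/45 + 4/25 = 46/225
P(Y=0 | obs) = 2/45 / 46/225 = 5/23
P(Y=1 | obs) = 4/25 / 46/225 = 18/23

P(Y=0) = 5/23, P(Y=1) = 18/23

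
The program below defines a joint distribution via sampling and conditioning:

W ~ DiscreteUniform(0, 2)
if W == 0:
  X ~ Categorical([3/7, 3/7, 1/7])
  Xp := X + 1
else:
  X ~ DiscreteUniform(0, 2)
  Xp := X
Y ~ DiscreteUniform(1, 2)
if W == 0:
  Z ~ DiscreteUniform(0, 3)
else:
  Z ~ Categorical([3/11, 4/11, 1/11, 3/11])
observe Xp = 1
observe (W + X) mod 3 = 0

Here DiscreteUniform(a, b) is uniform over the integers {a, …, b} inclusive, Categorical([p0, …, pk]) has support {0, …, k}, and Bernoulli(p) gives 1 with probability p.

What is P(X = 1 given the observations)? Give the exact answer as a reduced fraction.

P(X = 1 | obs) = 7/16

Enumerate traces; 16 have nonzero weight after conditioning:
  (W=0, X=0, Y=1, Z=0) weight 1/56
  (W=0, X=0, Y=1, Z=1) weight 1/56
  (W=0, X=0, Y=1, Z=2) weight 1/56
  (W=0, X=0, Y=1, Z=3) weight 1/56
  (W=0, X=0, Y=2, Z=0) weight 1/56
  (W=0, X=0, Y=2, Z=1) weight 1/56
  (W=0, X=0, Y=2, Z=2) weight 1/56
  (W=0, X=0, Y=2, Z=3) weight 1/56
  (W=2, X=1, Y=1, Z=0) weight 1/66
  … 7 more
Group by X:
  weight(X=0) = 1/7
  weight(X=1) = 1/9
Total weight = 1/7 + 1/9 = 16/63
P(X=0 | obs) = 1/7 / 16/63 = 9/16
P(X=1 | obs) = 1/9 / 16/63 = 7/16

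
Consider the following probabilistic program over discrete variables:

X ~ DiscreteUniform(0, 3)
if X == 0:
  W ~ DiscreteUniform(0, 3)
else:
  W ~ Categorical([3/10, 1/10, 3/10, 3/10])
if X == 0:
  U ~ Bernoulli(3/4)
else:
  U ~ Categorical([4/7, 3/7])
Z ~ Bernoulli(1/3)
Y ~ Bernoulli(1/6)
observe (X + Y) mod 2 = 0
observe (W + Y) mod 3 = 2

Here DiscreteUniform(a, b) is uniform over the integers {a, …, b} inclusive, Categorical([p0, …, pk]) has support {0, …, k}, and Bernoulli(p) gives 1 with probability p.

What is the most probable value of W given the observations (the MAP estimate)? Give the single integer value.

argmax_v P(W = v | obs) = 2

Enumerate traces; 16 have nonzero weight after conditioning:
  (X=0, W=2, U=0, Z=0, Y=0) weight 5/576
  (X=0, W=2, U=0, Z=1, Y=0) weight 5/1152
  (X=0, W=2, U=1, Z=0, Y=0) weight 5/192
  (X=0, W=2, U=1, Z=1, Y=0) weight 5/384
  (X=1, W=1, U=0, Z=0, Y=1) weight 1/630
  (X=1, W=1, U=0, Z=1, Y=1) weight 1/1260
  (X=1, W=1, U=1, Z=0, Y=1) weight 1/840
  (X=1, W=1, U=1, Z=1, Y=1) weight 1/1680
  … 8 more
Group by W:
  weight(W=1) = 1/120
  weight(W=2) = 11/96
Total weight = 1/120 + 11/96 = 59/480
P(W=1 | obs) = 1/120 / 59/480 = 4/59
P(W=2 | obs) = 11/96 / 59/480 = 55/59
argmax = 2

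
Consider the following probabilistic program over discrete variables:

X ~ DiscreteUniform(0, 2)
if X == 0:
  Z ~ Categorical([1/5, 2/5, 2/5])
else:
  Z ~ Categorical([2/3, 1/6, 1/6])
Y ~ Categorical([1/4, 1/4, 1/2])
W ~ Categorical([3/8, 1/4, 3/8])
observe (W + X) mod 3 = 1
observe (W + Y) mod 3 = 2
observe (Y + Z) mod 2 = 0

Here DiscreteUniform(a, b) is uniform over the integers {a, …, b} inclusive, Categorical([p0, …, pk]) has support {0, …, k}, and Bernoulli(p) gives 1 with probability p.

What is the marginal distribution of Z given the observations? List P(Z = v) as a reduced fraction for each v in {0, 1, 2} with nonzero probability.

P(Z=0) = 60/83, P(Z=1) = 8/83, P(Z=2) = 15/83

Enumerate traces; 5 have nonzero weight after conditioning:
  (X=0, Z=1, Y=1, W=1) weight 1/120
  (X=1, Z=0, Y=2, W=0) weight 1/24
  (X=1, Z=2, Y=2, W=0) weight 1/96
  (X=2, Z=0, Y=0, W=2) weight 1/48
  (X=2, Z=2, Y=0, W=2) weight 1/192
Group by Z:
  weight(Z=0) = 1/16
  weight(Z=1) = 1/120
  weight(Z=2) = 1/64
Total weight = 1/16 + 1/120 + 1/64 = 83/960
P(Z=0 | obs) = 1/16 / 83/960 = 60/83
P(Z=1 | obs) = 1/120 / 83/960 = 8/83
P(Z=2 | obs) = 1/64 / 83/960 = 15/83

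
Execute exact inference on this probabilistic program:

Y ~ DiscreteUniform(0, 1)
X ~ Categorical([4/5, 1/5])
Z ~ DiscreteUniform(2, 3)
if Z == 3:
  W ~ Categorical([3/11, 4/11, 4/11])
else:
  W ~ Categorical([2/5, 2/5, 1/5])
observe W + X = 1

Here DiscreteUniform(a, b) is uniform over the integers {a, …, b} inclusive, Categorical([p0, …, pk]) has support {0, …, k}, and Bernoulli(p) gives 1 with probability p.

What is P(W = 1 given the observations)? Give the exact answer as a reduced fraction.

Enumerate traces; 8 have nonzero weight after conditioning:
  (Y=0, X=0, Z=2, W=1) weight 2/25
  (Y=0, X=0, Z=3, W=1) weight 4/55
  (Y=0, X=1, Z=2, W=0) weight 1/50
  (Y=0, X=1, Z=3, W=0) weight 3/220
  (Y=1, X=0, Z=2, W=1) weight 2/25
  (Y=1, X=0, Z=3, W=1) weight 4/55
  (Y=1, X=1, Z=2, W=0) weight 1/50
  (Y=1, X=1, Z=3, W=0) weight 3/220
Group by W:
  weight(W=0) = 37/550
  weight(W=1) = 84/275
Total weight = 37/550 + 84/275 = 41/110
P(W=0 | obs) = 37/550 / 41/110 = 37/205
P(W=1 | obs) = 84/275 / 41/110 = 168/205

P(W = 1 | obs) = 168/205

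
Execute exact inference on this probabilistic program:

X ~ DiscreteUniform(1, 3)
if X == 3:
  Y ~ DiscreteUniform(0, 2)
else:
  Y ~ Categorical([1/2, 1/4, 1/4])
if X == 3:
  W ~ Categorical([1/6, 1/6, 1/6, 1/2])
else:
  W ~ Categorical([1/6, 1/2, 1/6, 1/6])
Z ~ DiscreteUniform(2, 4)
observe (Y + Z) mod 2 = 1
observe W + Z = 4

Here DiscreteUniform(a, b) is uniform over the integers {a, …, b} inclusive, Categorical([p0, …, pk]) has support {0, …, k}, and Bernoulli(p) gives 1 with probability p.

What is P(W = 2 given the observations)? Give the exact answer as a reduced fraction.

Enumerate traces; 12 have nonzero weight after conditioning:
  (X=1, Y=0, W=1, Z=3) weight 1/36
  (X=1, Y=1, W=0, Z=4) weight 1/216
  (X=1, Y=1, W=2, Z=2) weight 1/216
  (X=1, Y=2, W=1, Z=3) weight 1/72
  (X=2, Y=0, W=1, Z=3) weight 1/36
  (X=2, Y=1, W=0, Z=4) weight 1/216
  (X=2, Y=1, W=2, Z=2) weight 1/216
  (X=2, Y=2, W=1, Z=3) weight 1/72
  … 4 more
Group by W:
  weight(W=0) = 5/324
  weight(W=1) = 31/324
  weight(W=2) = 5/324
Total weight = 5/324 + 31/324 + 5/324 = 41/324
P(W=0 | obs) = 5/324 / 41/324 = 5/41
P(W=1 | obs) = 31/324 / 41/324 = 31/41
P(W=2 | obs) = 5/324 / 41/324 = 5/41

P(W = 2 | obs) = 5/41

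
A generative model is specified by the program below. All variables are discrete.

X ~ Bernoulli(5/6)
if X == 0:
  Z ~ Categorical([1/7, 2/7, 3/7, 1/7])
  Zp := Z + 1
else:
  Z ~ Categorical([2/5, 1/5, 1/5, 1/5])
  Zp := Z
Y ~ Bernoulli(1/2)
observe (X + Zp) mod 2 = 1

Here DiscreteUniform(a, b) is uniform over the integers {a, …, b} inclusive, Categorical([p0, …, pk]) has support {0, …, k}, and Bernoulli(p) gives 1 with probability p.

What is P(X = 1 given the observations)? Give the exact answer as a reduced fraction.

P(X = 1 | obs) = 21/25

Enumerate traces; 8 have nonzero weight after conditioning:
  (X=0, Z=0, Y=0) weight 1/84
  (X=0, Z=0, Y=1) weight 1/84
  (X=0, Z=2, Y=0) weight 1/28
  (X=0, Z=2, Y=1) weight 1/28
  (X=1, Z=0, Y=0) weight 1/6
  (X=1, Z=0, Y=1) weight 1/6
  (X=1, Z=2, Y=0) weight 1/12
  (X=1, Z=2, Y=1) weight 1/12
Group by X:
  weight(X=0) = 2/21
  weight(X=1) = 1/2
Total weight = 2/21 + 1/2 = 25/42
P(X=0 | obs) = 2/21 / 25/42 = 4/25
P(X=1 | obs) = 1/2 / 25/42 = 21/25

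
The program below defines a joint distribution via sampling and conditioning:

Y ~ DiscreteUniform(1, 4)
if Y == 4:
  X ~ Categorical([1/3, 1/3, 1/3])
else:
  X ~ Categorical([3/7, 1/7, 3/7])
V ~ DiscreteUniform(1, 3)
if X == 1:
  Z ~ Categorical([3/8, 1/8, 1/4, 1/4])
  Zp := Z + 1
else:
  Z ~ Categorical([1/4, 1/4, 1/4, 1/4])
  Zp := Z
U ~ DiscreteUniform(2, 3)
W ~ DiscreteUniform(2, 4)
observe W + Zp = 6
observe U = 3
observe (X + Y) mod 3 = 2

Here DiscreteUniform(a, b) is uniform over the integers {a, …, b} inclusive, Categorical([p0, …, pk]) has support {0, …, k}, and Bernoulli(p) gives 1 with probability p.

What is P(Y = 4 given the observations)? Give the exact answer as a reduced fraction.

P(Y = 4 | obs) = 35/122

Enumerate traces; 30 have nonzero weight after conditioning:
  (Y=1, X=1, V=1, Z=1, U=3, W=4) weight 1/4032
  (Y=1, X=1, V=1, Z=2, U=3, W=3) weight 1/2016
  (Y=1, X=1, V=1, Z=3, U=3, W=2) weight 1/2016
  (Y=1, X=1, V=2, Z=1, U=3, W=4) weight 1/4032
  (Y=1, X=1, V=2, Z=2, U=3, W=3) weight 1/2016
  (Y=1, X=1, V=2, Z=3, U=3, W=2) weight 1/2016
  (Y=1, X=1, V=3, Z=1, U=3, W=4) weight 1/4032
  (Y=1, X=1, V=3, Z=2, U=3, W=3) weight 1/2016
  (Y=2, X=0, V=1, Z=2, U=3, W=4) weight 1/672
  (Y=3, X=2, V=1, Z=2, U=3, W=4) weight 1/672
  … 20 more
Group by Y:
  weight(Y=1) = 5/1344
  weight(Y=2) = 1/112
  weight(Y=3) = 1/112
  weight(Y=4) = 5/576
Total weight = 5/1344 + 1/112 + 1/112 + 5/576 = 61/2016
P(Y=1 | obs) = 5/1344 / 61/2016 = 15/122
P(Y=2 | obs) = 1/112 / 61/2016 = 18/61
P(Y=3 | obs) = 1/112 / 61/2016 = 18/61
P(Y=4 | obs) = 5/576 / 61/2016 = 35/122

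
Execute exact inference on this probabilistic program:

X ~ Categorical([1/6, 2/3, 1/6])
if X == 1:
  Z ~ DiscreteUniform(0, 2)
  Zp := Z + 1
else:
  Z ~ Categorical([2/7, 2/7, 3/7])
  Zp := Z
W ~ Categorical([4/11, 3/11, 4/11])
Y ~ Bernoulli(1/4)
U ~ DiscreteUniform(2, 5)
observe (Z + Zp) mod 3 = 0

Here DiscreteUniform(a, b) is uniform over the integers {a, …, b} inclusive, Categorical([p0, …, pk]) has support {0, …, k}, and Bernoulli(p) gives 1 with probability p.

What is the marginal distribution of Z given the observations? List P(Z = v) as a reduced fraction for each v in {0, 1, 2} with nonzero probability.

Enumerate traces; 72 have nonzero weight after conditioning:
  (X=0, Z=0, W=0, Y=0, U=2) weight 1/308
  (X=0, Z=0, W=0, Y=0, U=3) weight 1/308
  (X=0, Z=0, W=0, Y=0, U=4) weight 1/308
  (X=0, Z=0, W=0, Y=0, U=5) weight 1/308
  (X=0, Z=0, W=0, Y=1, U=2) weight 1/924
  (X=0, Z=0, W=0, Y=1, U=3) weight 1/924
  (X=0, Z=0, W=0, Y=1, U=4) weight 1/924
  (X=0, Z=0, W=0, Y=1, U=5) weight 1/924
  (X=1, Z=1, W=0, Y=0, U=2) weight 1/66
  … 63 more
Group by Z:
  weight(Z=0) = 2/21
  weight(Z=1) = 2/9
Total weight = 2/21 + 2/9 = 20/63
P(Z=0 | obs) = 2/21 / 20/63 = 3/10
P(Z=1 | obs) = 2/9 / 20/63 = 7/10

P(Z=0) = 3/10, P(Z=1) = 7/10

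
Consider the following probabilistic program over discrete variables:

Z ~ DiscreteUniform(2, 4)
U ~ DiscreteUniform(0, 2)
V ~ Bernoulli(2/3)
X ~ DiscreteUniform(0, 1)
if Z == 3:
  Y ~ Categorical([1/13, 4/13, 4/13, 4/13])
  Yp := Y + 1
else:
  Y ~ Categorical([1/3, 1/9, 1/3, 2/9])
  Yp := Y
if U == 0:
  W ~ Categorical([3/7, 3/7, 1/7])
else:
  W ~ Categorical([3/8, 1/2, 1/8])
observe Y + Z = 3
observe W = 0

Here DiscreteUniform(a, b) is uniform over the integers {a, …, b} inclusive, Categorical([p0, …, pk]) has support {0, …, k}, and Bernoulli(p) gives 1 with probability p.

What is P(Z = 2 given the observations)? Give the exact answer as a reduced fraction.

P(Z = 2 | obs) = 13/22

Enumerate traces; 24 have nonzero weight after conditioning:
  (Z=2, U=0, V=0, X=0, Y=1, W=0) weight 1/1134
  (Z=2, U=0, V=0, X=1, Y=1, W=0) weight 1/1134
  (Z=2, U=0, V=1, X=0, Y=1, W=0) weight 1/567
  (Z=2, U=0, V=1, X=1, Y=1, W=0) weight 1/567
  (Z=2, U=1, V=0, X=0, Y=1, W=0) weight 1/1296
  (Z=2, U=1, V=0, X=1, Y=1, W=0) weight 1/1296
  (Z=2, U=1, V=1, X=0, Y=1, W=0) weight 1/648
  (Z=2, U=1, V=1, X=1, Y=1, W=0) weight 1/648
  (Z=3, U=0, V=0, X=0, Y=0, W=0) weight 1/1638
  … 15 more
Group by Z:
  weight(Z=2) = 11/756
  weight(Z=3) = 11/1092
Total weight = 11/756 + 11/1092 = 121/4914
P(Z=2 | obs) = 11/756 / 121/4914 = 13/22
P(Z=3 | obs) = 11/1092 / 121/4914 = 9/22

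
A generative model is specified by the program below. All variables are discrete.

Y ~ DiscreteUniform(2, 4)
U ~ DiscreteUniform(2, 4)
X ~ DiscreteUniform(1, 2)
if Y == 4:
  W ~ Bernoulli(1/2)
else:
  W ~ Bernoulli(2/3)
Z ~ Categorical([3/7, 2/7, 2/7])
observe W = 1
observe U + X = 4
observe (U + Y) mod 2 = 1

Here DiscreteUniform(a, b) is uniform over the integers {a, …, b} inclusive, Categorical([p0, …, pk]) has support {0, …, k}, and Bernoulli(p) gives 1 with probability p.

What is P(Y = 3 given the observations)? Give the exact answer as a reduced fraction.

Enumerate traces; 9 have nonzero weight after conditioning:
  (Y=2, U=3, X=1, W=1, Z=0) weight 1/63
  (Y=2, U=3, X=1, W=1, Z=1) weight 2/189
  (Y=2, U=3, X=1, W=1, Z=2) weight 2/189
  (Y=3, U=2, X=2, W=1, Z=0) weight 1/63
  (Y=3, U=2, X=2, W=1, Z=1) weight 2/189
  (Y=3, U=2, X=2, W=1, Z=2) weight 2/189
  (Y=4, U=3, X=1, W=1, Z=0) weight 1/84
  (Y=4, U=3, X=1, W=1, Z=1) weight 1/126
  … 1 more
Group by Y:
  weight(Y=2) = 1/27
  weight(Y=3) = 1/27
  weight(Y=4) = 1/36
Total weight = 1/27 + 1/27 + 1/36 = 11/108
P(Y=2 | obs) = 1/27 / 11/108 = 4/11
P(Y=3 | obs) = 1/27 / 11/108 = 4/11
P(Y=4 | obs) = 1/36 / 11/108 = 3/11

P(Y = 3 | obs) = 4/11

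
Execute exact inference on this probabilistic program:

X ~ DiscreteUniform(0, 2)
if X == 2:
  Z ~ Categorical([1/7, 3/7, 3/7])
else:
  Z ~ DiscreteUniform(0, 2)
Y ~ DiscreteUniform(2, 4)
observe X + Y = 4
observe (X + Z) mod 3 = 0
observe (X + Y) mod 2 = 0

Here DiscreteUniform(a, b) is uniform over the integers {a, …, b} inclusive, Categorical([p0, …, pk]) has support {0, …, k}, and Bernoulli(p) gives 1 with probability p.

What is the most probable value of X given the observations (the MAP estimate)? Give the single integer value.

argmax_v P(X = v | obs) = 2

Enumerate traces; 3 have nonzero weight after conditioning:
  (X=0, Z=0, Y=4) weight 1/27
  (X=1, Z=2, Y=3) weight 1/27
  (X=2, Z=1, Y=2) weight 1/21
Group by X:
  weight(X=0) = 1/27
  weight(X=1) = 1/27
  weight(X=2) = 1/21
Total weight = 1/27 + 1/27 + 1/21 = 23/189
P(X=0 | obs) = 1/27 / 23/189 = 7/23
P(X=1 | obs) = 1/27 / 23/189 = 7/23
P(X=2 | obs) = 1/21 / 23/189 = 9/23
argmax = 2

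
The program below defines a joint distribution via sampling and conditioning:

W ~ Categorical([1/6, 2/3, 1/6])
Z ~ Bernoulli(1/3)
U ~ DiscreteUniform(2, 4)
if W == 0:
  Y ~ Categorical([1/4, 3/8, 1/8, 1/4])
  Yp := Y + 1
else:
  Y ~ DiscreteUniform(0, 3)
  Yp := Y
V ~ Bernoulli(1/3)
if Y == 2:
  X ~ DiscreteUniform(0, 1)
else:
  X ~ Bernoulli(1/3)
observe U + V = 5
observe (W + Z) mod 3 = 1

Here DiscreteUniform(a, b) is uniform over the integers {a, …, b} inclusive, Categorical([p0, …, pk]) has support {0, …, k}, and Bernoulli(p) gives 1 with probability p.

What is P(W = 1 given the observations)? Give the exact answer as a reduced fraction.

Enumerate traces; 16 have nonzero weight after conditioning:
  (W=0, Z=1, U=4, Y=0, V=1, X=0) weight 1/972
  (W=0, Z=1, U=4, Y=0, V=1, X=1) weight 1/1944
  (W=0, Z=1, U=4, Y=1, V=1, X=0) weight 1/648
  (W=0, Z=1, U=4, Y=1, V=1, X=1) weight 1/1296
  (W=0, Z=1, U=4, Y=2, V=1, X=0) weight 1/2592
  (W=0, Z=1, U=4, Y=2, V=1, X=1) weight 1/2592
  (W=0, Z=1, U=4, Y=3, V=1, X=0) weight 1/972
  (W=0, Z=1, U=4, Y=3, V=1, X=1) weight 1/1944
  (W=1, Z=0, U=4, Y=0, V=1, X=0) weight 2/243
  … 7 more
Group by W:
  weight(W=0) = 1/162
  weight(W=1) = 4/81
Total weight = 1/162 + 4/81 = 1/18
P(W=0 | obs) = 1/162 / 1/18 = 1/9
P(W=1 | obs) = 4/81 / 1/18 = 8/9

P(W = 1 | obs) = 8/9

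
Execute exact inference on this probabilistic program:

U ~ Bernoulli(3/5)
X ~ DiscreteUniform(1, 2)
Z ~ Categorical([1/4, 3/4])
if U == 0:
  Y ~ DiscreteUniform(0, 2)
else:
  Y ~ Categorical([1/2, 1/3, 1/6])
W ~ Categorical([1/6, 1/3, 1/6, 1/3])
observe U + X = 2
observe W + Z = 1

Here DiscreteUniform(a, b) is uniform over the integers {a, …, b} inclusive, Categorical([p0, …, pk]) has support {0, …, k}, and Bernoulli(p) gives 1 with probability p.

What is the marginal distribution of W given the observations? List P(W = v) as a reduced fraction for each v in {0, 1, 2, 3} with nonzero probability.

Enumerate traces; 12 have nonzero weight after conditioning:
  (U=0, X=2, Z=0, Y=0, W=1) weight 1/180
  (U=0, X=2, Z=0, Y=1, W=1) weight 1/180
  (U=0, X=2, Z=0, Y=2, W=1) weight 1/180
  (U=0, X=2, Z=1, Y=0, W=0) weight 1/120
  (U=0, X=2, Z=1, Y=1, W=0) weight 1/120
  (U=0, X=2, Z=1, Y=2, W=0) weight 1/120
  (U=1, X=1, Z=0, Y=0, W=1) weight 1/80
  (U=1, X=1, Z=0, Y=1, W=1) weight 1/120
  … 4 more
Group by W:
  weight(W=0) = 1/16
  weight(W=1) = 1/24
Total weight = 1/16 + 1/24 = 5/48
P(W=0 | obs) = 1/16 / 5/48 = 3/5
P(W=1 | obs) = 1/24 / 5/48 = 2/5

P(W=0) = 3/5, P(W=1) = 2/5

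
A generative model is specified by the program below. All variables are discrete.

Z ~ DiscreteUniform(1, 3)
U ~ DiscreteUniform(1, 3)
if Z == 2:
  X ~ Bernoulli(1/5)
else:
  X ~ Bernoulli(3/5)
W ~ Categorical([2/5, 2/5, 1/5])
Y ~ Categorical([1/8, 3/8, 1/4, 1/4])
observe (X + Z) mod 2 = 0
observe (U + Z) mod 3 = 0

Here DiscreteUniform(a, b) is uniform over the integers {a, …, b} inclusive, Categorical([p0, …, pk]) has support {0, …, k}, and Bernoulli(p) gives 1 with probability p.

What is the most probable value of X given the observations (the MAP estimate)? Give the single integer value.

argmax_v P(X = v | obs) = 1

Enumerate traces; 36 have nonzero weight after conditioning:
  (Z=1, U=2, X=1, W=0, Y=0) weight 1/300
  (Z=1, U=2, X=1, W=0, Y=1) weight 1/100
  (Z=1, U=2, X=1, W=0, Y=2) weight 1/150
  (Z=1, U=2, X=1, W=0, Y=3) weight 1/150
  (Z=1, U=2, X=1, W=1, Y=0) weight 1/300
  (Z=1, U=2, X=1, W=1, Y=1) weight 1/100
  (Z=1, U=2, X=1, W=1, Y=2) weight 1/150
  (Z=1, U=2, X=1, W=1, Y=3) weight 1/150
  (Z=2, U=1, X=0, W=0, Y=0) weight 1/225
  … 27 more
Group by X:
  weight(X=0) = 4/45
  weight(X=1) = 2/15
Total weight = 4/45 + 2/15 = 2/9
P(X=0 | obs) = 4/45 / 2/9 = 2/5
P(X=1 | obs) = 2/15 / 2/9 = 3/5
argmax = 1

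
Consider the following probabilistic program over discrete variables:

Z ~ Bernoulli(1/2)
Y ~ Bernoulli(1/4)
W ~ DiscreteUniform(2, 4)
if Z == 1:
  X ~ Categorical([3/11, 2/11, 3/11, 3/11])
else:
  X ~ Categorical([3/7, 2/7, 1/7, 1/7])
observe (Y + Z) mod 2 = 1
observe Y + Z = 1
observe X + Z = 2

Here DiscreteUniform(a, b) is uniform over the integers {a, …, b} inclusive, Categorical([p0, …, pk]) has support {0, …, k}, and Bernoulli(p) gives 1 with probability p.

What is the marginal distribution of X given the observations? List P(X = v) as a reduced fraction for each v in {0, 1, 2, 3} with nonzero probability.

P(X=1) = 42/53, P(X=2) = 11/53

Enumerate traces; 6 have nonzero weight after conditioning:
  (Z=0, Y=1, W=2, X=2) weight 1/168
  (Z=0, Y=1, W=3, X=2) weight 1/168
  (Z=0, Y=1, W=4, X=2) weight 1/168
  (Z=1, Y=0, W=2, X=1) weight 1/44
  (Z=1, Y=0, W=3, X=1) weight 1/44
  (Z=1, Y=0, W=4, X=1) weight 1/44
Group by X:
  weight(X=1) = 3/44
  weight(X=2) = 1/56
Total weight = 3/44 + 1/56 = 53/616
P(X=1 | obs) = 3/44 / 53/616 = 42/53
P(X=2 | obs) = 1/56 / 53/616 = 11/53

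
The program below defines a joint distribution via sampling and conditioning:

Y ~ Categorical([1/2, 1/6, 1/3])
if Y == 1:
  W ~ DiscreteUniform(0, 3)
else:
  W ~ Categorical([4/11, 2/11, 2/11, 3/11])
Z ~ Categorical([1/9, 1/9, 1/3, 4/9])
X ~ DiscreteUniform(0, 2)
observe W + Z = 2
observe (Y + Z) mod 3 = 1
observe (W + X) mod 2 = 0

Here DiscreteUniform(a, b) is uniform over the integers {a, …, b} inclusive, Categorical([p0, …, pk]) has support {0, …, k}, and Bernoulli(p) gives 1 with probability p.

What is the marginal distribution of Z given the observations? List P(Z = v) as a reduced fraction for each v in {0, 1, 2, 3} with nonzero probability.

Enumerate traces; 5 have nonzero weight after conditioning:
  (Y=0, W=1, Z=1, X=1) weight 1/297
  (Y=1, W=2, Z=0, X=0) weight 1/648
  (Y=1, W=2, Z=0, X=2) weight 1/648
  (Y=2, W=0, Z=2, X=0) weight 4/297
  (Y=2, W=0, Z=2, X=2) weight 4/297
Group by Z:
  weight(Z=0) = 1/324
  weight(Z=1) = 1/297
  weight(Z=2) = 8/297
Total weight = 1/324 + 1/297 + 8/297 = 119/3564
P(Z=0 | obs) = 1/324 / 119/3564 = 11/119
P(Z=1 | obs) = 1/297 / 119/3564 = 12/119
P(Z=2 | obs) = 8/297 / 119/3564 = 96/119

P(Z=0) = 11/119, P(Z=1) = 12/119, P(Z=2) = 96/119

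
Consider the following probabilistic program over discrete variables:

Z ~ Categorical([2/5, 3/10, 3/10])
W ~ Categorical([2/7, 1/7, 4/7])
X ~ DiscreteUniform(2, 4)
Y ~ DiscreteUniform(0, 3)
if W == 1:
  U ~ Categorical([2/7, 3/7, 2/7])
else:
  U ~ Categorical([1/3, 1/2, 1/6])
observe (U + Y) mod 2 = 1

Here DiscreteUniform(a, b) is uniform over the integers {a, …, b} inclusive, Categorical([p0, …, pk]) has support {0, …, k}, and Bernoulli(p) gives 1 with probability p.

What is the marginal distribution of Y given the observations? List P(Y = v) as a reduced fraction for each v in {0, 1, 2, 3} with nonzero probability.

P(Y=0) = 12/49, P(Y=1) = 25/98, P(Y=2) = 12/49, P(Y=3) = 25/98

Enumerate traces; 162 have nonzero weight after conditioning:
  (Z=0, W=0, X=2, Y=0, U=1) weight 1/210
  (Z=0, W=0, X=2, Y=1, U=0) weight 1/315
  (Z=0, W=0, X=2, Y=1, U=2) weight 1/630
  (Z=0, W=0, X=2, Y=2, U=1) weight 1/210
  (Z=0, W=0, X=2, Y=3, U=0) weight 1/315
  (Z=0, W=0, X=2, Y=3, U=2) weight 1/630
  (Z=0, W=0, X=3, Y=0, U=1) weight 1/210
  (Z=0, W=0, X=3, Y=1, U=0) weight 1/315
  … 154 more
Group by Y:
  weight(Y=0) = 6/49
  weight(Y=1) = 25/196
  weight(Y=2) = 6/49
  weight(Y=3) = 25/196
Total weight = 6/49 + 25/196 + 6/49 + 25/196 = 1/2
P(Y=0 | obs) = 6/49 / 1/2 = 12/49
P(Y=1 | obs) = 25/196 / 1/2 = 25/98
P(Y=2 | obs) = 6/49 / 1/2 = 12/49
P(Y=3 | obs) = 25/196 / 1/2 = 25/98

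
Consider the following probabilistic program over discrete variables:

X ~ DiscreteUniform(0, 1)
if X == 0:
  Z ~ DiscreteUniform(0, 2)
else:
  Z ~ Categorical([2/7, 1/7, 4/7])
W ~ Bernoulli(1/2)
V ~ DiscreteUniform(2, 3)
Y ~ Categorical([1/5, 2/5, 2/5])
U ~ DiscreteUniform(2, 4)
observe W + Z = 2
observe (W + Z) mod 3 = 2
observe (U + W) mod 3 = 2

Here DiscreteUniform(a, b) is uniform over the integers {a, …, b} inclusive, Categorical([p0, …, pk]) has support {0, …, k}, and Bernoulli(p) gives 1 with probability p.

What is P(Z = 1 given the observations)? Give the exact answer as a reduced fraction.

Enumerate traces; 24 have nonzero weight after conditioning:
  (X=0, Z=1, W=1, V=2, Y=0, U=4) weight 1/360
  (X=0, Z=1, W=1, V=2, Y=1, U=4) weight 1/180
  (X=0, Z=1, W=1, V=2, Y=2, U=4) weight 1/180
  (X=0, Z=1, W=1, V=3, Y=0, U=4) weight 1/360
  (X=0, Z=1, W=1, V=3, Y=1, U=4) weight 1/180
  (X=0, Z=1, W=1, V=3, Y=2, U=4) weight 1/180
  (X=0, Z=2, W=0, V=2, Y=0, U=2) weight 1/360
  (X=0, Z=2, W=0, V=2, Y=1, U=2) weight 1/180
  … 16 more
Group by Z:
  weight(Z=1) = 5/126
  weight(Z=2) = 19/252
Total weight = 5/126 + 19/252 = 29/252
P(Z=1 | obs) = 5/126 / 29/252 = 10/29
P(Z=2 | obs) = 19/252 / 29/252 = 19/29

P(Z = 1 | obs) = 10/29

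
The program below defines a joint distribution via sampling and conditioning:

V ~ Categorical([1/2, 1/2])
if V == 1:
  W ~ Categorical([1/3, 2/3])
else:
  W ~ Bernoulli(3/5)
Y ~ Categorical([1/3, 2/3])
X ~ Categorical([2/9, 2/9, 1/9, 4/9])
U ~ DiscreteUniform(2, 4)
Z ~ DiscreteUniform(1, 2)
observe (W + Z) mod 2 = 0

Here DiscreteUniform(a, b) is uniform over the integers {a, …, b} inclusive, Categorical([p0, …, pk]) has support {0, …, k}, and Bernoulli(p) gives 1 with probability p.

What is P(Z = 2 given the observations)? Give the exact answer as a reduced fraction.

P(Z = 2 | obs) = 11/30

Enumerate traces; 96 have nonzero weight after conditioning:
  (V=0, W=0, Y=0, X=0, U=2, Z=2) weight 1/405
  (V=0, W=0, Y=0, X=0, U=3, Z=2) weight 1/405
  (V=0, W=0, Y=0, X=0, U=4, Z=2) weight 1/405
  (V=0, W=0, Y=0, X=1, U=2, Z=2) weight 1/405
  (V=0, W=0, Y=0, X=1, U=3, Z=2) weight 1/405
  (V=0, W=0, Y=0, X=1, U=4, Z=2) weight 1/405
  (V=0, W=0, Y=0, X=2, U=2, Z=2) weight 1/810
  (V=0, W=0, Y=0, X=2, U=3, Z=2) weight 1/810
  (V=0, W=1, Y=0, X=0, U=2, Z=1) weight 1/270
  … 87 more
Group by Z:
  weight(Z=1) = 19/60
  weight(Z=2) = 11/60
Total weight = 19/60 + 11/60 = 1/2
P(Z=1 | obs) = 19/60 / 1/2 = 19/30
P(Z=2 | obs) = 11/60 / 1/2 = 11/30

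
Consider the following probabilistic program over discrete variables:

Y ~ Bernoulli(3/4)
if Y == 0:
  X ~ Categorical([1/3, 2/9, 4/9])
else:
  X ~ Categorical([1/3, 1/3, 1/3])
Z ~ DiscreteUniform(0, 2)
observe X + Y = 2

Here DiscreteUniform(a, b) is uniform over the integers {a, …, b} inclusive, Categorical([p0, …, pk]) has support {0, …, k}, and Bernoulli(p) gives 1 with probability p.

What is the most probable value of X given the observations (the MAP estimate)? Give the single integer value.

Enumerate traces; 6 have nonzero weight after conditioning:
  (Y=0, X=2, Z=0) weight 1/27
  (Y=0, X=2, Z=1) weight 1/27
  (Y=0, X=2, Z=2) weight 1/27
  (Y=1, X=1, Z=0) weight 1/12
  (Y=1, X=1, Z=1) weight 1/12
  (Y=1, X=1, Z=2) weight 1/12
Group by X:
  weight(X=1) = 1/4
  weight(X=2) = 1/9
Total weight = 1/4 + 1/9 = 13/36
P(X=1 | obs) = 1/4 / 13/36 = 9/13
P(X=2 | obs) = 1/9 / 13/36 = 4/13
argmax = 1

argmax_v P(X = v | obs) = 1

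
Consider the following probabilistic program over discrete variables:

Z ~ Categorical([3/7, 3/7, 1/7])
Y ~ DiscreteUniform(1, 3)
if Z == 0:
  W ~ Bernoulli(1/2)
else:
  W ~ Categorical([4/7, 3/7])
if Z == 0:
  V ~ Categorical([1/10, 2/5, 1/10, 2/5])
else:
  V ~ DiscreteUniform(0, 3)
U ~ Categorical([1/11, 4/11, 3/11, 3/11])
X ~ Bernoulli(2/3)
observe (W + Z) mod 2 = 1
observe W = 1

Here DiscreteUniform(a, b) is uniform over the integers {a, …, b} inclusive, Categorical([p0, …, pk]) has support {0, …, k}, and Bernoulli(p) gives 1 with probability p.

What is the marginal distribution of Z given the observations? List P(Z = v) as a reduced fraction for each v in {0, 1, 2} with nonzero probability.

P(Z=0) = 7/9, P(Z=2) = 2/9

Enumerate traces; 192 have nonzero weight after conditioning:
  (Z=0, Y=1, W=1, V=0, U=0, X=0) weight 1/4620
  (Z=0, Y=1, W=1, V=0, U=0, X=1) weight 1/2310
  (Z=0, Y=1, W=1, V=0, U=1, X=0) weight 1/1155
  (Z=0, Y=1, W=1, V=0, U=1, X=1) weight 2/1155
  (Z=0, Y=1, W=1, V=0, U=2, X=0) weight 1/1540
  (Z=0, Y=1, W=1, V=0, U=2, X=1) weight 1/770
  (Z=0, Y=1, W=1, V=0, U=3, X=0) weight 1/1540
  (Z=0, Y=1, W=1, V=0, U=3, X=1) weight 1/770
  (Z=2, Y=1, W=1, V=0, U=0, X=0) weight 1/6468
  … 183 more
Group by Z:
  weight(Z=0) = 3/14
  weight(Z=2) = 3/49
Total weight = 3/14 + 3/49 = 27/98
P(Z=0 | obs) = 3/14 / 27/98 = 7/9
P(Z=2 | obs) = 3/49 / 27/98 = 2/9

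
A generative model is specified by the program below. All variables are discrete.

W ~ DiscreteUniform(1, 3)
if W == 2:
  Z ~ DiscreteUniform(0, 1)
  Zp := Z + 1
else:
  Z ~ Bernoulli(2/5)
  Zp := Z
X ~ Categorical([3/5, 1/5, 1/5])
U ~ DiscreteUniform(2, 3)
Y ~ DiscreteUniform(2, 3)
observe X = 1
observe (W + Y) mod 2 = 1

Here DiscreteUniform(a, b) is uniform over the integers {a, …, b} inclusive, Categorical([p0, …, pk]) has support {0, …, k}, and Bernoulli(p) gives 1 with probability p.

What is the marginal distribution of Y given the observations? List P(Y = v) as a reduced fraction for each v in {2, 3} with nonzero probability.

Enumerate traces; 12 have nonzero weight after conditioning:
  (W=1, Z=0, X=1, U=2, Y=2) weight 1/100
  (W=1, Z=0, X=1, U=3, Y=2) weight 1/100
  (W=1, Z=1, X=1, U=2, Y=2) weight 1/150
  (W=1, Z=1, X=1, U=3, Y=2) weight 1/150
  (W=2, Z=0, X=1, U=2, Y=3) weight 1/120
  (W=2, Z=0, X=1, U=3, Y=3) weight 1/120
  (W=2, Z=1, X=1, U=2, Y=3) weight 1/120
  (W=2, Z=1, X=1, U=3, Y=3) weight 1/120
  … 4 more
Group by Y:
  weight(Y=2) = 1/15
  weight(Y=3) = 1/30
Total weight = 1/15 + 1/30 = 1/10
P(Y=2 | obs) = 1/15 / 1/10 = 2/3
P(Y=3 | obs) = 1/30 / 1/10 = 1/3

P(Y=2) = 2/3, P(Y=3) = 1/3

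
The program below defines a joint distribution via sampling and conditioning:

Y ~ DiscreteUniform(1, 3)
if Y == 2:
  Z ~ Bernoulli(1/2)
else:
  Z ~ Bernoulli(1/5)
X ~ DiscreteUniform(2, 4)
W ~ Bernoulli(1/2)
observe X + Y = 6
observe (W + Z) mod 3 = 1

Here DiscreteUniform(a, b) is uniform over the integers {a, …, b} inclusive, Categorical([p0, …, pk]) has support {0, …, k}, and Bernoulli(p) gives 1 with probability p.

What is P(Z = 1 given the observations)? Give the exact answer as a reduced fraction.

P(Z = 1 | obs) = 7/20

Enumerate traces; 4 have nonzero weight after conditioning:
  (Y=2, Z=0, X=4, W=1) weight 1/36
  (Y=2, Z=1, X=4, W=0) weight 1/36
  (Y=3, Z=0, X=3, W=1) weight 2/45
  (Y=3, Z=1, X=3, W=0) weight 1/90
Group by Z:
  weight(Z=0) = 13/180
  weight(Z=1) = 7/180
Total weight = 13/180 + 7/180 = 1/9
P(Z=0 | obs) = 13/180 / 1/9 = 13/20
P(Z=1 | obs) = 7/180 / 1/9 = 7/20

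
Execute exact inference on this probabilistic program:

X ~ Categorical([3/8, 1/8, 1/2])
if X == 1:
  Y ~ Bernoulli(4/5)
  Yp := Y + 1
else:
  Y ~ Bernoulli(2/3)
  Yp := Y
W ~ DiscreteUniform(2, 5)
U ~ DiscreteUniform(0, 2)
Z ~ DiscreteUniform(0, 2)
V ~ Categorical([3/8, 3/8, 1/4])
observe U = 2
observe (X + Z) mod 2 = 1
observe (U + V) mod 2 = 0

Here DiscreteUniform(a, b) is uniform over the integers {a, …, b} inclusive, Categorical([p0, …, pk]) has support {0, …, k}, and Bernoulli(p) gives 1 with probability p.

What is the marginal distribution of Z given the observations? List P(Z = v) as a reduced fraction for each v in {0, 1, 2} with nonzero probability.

Enumerate traces; 64 have nonzero weight after conditioning:
  (X=0, Y=0, W=2, U=2, Z=1, V=0) weight 1/768
  (X=0, Y=0, W=2, U=2, Z=1, V=2) weight 1/1152
  (X=0, Y=0, W=3, U=2, Z=1, V=0) weight 1/768
  (X=0, Y=0, W=3, U=2, Z=1, V=2) weight 1/1152
  (X=0, Y=0, W=4, U=2, Z=1, V=0) weight 1/768
  (X=0, Y=0, W=4, U=2, Z=1, V=2) weight 1/1152
  (X=0, Y=0, W=5, U=2, Z=1, V=0) weight 1/768
  (X=0, Y=0, W=5, U=2, Z=1, V=2) weight 1/1152
  (X=1, Y=0, W=2, U=2, Z=0, V=0) weight 1/3840
  (X=1, Y=0, W=2, U=2, Z=2, V=0) weight 1/3840
  … 54 more
Group by Z:
  weight(Z=0) = 5/576
  weight(Z=1) = 35/576
  weight(Z=2) = 5/576
Total weight = 5/576 + 35/576 + 5/576 = 5/64
P(Z=0 | obs) = 5/576 / 5/64 = 1/9
P(Z=1 | obs) = 35/576 / 5/64 = 7/9
P(Z=2 | obs) = 5/576 / 5/64 = 1/9

P(Z=0) = 1/9, P(Z=1) = 7/9, P(Z=2) = 1/9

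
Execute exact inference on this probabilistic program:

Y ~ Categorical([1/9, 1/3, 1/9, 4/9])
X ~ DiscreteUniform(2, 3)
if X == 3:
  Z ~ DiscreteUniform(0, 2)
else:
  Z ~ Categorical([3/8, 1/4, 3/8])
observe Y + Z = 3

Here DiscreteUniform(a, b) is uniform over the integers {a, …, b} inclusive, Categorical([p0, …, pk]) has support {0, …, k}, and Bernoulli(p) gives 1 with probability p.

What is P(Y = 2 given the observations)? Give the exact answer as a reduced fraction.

P(Y = 2 | obs) = 2/19

Enumerate traces; 6 have nonzero weight after conditioning:
  (Y=1, X=2, Z=2) weight 1/16
  (Y=1, X=3, Z=2) weight 1/18
  (Y=2, X=2, Z=1) weight 1/72
  (Y=2, X=3, Z=1) weight 1/54
  (Y=3, X=2, Z=0) weight 1/12
  (Y=3, X=3, Z=0) weight 2/27
Group by Y:
  weight(Y=1) = 17/144
  weight(Y=2) = 7/216
  weight(Y=3) = 17/108
Total weight = 17/144 + 7/216 + 17/108 = 133/432
P(Y=1 | obs) = 17/144 / 133/432 = 51/133
P(Y=2 | obs) = 7/216 / 133/432 = 2/19
P(Y=3 | obs) = 17/108 / 133/432 = 68/133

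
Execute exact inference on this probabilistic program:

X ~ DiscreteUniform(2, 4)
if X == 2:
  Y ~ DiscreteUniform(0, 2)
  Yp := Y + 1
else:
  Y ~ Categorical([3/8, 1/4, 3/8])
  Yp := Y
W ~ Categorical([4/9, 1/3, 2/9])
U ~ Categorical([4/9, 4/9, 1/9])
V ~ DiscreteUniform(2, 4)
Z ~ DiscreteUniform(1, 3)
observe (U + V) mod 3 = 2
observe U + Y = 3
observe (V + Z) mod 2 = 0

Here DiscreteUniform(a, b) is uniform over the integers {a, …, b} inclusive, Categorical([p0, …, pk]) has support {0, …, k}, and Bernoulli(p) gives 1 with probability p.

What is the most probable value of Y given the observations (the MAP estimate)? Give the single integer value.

argmax_v P(Y = v | obs) = 2

Enumerate traces; 27 have nonzero weight after conditioning:
  (X=2, Y=1, W=0, U=2, V=3, Z=1) weight 4/6561
  (X=2, Y=1, W=0, U=2, V=3, Z=3) weight 4/6561
  (X=2, Y=1, W=1, U=2, V=3, Z=1) weight 1/2187
  (X=2, Y=1, W=1, U=2, V=3, Z=3) weight 1/2187
  (X=2, Y=1, W=2, U=2, V=3, Z=1) weight 2/6561
  (X=2, Y=1, W=2, U=2, V=3, Z=3) weight 2/6561
  (X=2, Y=2, W=0, U=1, V=4, Z=2) weight 16/6561
  (X=2, Y=2, W=1, U=1, V=4, Z=2) weight 4/2187
  … 19 more
Group by Y:
  weight(Y=1) = 5/729
  weight(Y=2) = 13/729
Total weight = 5/729 + 13/729 = 2/81
P(Y=1 | obs) = 5/729 / 2/81 = 5/18
P(Y=2 | obs) = 13/729 / 2/81 = 13/18
argmax = 2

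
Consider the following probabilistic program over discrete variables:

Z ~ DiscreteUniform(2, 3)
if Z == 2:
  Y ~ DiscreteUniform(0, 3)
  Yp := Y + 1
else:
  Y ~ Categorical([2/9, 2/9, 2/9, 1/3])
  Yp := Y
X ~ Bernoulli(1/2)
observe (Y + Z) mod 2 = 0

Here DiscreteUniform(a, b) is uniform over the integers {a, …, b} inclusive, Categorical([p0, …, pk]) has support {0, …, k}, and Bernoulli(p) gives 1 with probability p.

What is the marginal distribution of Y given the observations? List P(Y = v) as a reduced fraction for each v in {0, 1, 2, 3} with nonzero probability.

Enumerate traces; 8 have nonzero weight after conditioning:
  (Z=2, Y=0, X=0) weight 1/16
  (Z=2, Y=0, X=1) weight 1/16
  (Z=2, Y=2, X=0) weight 1/16
  (Z=2, Y=2, X=1) weight 1/16
  (Z=3, Y=1, X=0) weight 1/18
  (Z=3, Y=1, X=1) weight 1/18
  (Z=3, Y=3, X=0) weight 1/12
  (Z=3, Y=3, X=1) weight 1/12
Group by Y:
  weight(Y=0) = 1/8
  weight(Y=1) = 1/9
  weight(Y=2) = 1/8
  weight(Y=3) = 1/6
Total weight = 1/8 + 1/9 + 1/8 + 1/6 = 19/36
P(Y=0 | obs) = 1/8 / 19/36 = 9/38
P(Y=1 | obs) = 1/9 / 19/36 = 4/19
P(Y=2 | obs) = 1/8 / 19/36 = 9/38
P(Y=3 | obs) = 1/6 / 19/36 = 6/19

P(Y=0) = 9/38, P(Y=1) = 4/19, P(Y=2) = 9/38, P(Y=3) = 6/19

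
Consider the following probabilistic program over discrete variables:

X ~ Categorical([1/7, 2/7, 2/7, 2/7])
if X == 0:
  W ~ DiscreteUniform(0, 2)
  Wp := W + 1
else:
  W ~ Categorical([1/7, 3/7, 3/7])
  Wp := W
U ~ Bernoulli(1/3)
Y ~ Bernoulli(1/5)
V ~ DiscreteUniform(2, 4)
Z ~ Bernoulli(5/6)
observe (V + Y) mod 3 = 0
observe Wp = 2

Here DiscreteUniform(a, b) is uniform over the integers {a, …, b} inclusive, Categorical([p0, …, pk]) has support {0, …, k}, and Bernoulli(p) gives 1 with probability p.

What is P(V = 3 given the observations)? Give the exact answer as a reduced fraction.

P(V = 3 | obs) = 4/5

Enumerate traces; 32 have nonzero weight after conditioning:
  (X=0, W=1, U=0, Y=0, V=3, Z=0) weight 4/2835
  (X=0, W=1, U=0, Y=0, V=3, Z=1) weight 4/567
  (X=0, W=1, U=0, Y=1, V=2, Z=0) weight 1/2835
  (X=0, W=1, U=0, Y=1, V=2, Z=1) weight 1/567
  (X=0, W=1, U=1, Y=0, V=3, Z=0) weight 2/2835
  (X=0, W=1, U=1, Y=0, V=3, Z=1) weight 2/567
  (X=0, W=1, U=1, Y=1, V=2, Z=0) weight 1/5670
  (X=0, W=1, U=1, Y=1, V=2, Z=1) weight 1/1134
  … 24 more
Group by V:
  weight(V=2) = 61/2205
  weight(V=3) = 244/2205
Total weight = 61/2205 + 244/2205 = 61/441
P(V=2 | obs) = 61/2205 / 61/441 = 1/5
P(V=3 | obs) = 244/2205 / 61/441 = 4/5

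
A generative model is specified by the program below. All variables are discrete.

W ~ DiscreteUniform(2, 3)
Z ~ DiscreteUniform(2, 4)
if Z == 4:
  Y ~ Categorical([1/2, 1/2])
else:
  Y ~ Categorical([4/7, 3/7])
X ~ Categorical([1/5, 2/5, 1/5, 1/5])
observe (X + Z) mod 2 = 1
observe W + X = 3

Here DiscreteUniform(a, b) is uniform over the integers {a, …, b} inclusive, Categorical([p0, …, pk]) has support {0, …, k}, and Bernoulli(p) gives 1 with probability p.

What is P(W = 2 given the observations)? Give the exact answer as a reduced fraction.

Enumerate traces; 6 have nonzero weight after conditioning:
  (W=2, Z=2, Y=0, X=1) weight 4/105
  (W=2, Z=2, Y=1, X=1) weight 1/35
  (W=2, Z=4, Y=0, X=1) weight 1/30
  (W=2, Z=4, Y=1, X=1) weight 1/30
  (W=3, Z=3, Y=0, X=0) weight 2/105
  (W=3, Z=3, Y=1, X=0) weight 1/70
Group by W:
  weight(W=2) = 2/15
  weight(W=3) = 1/30
Total weight = 2/15 + 1/30 = 1/6
P(W=2 | obs) = 2/15 / 1/6 = 4/5
P(W=3 | obs) = 1/30 / 1/6 = 1/5

P(W = 2 | obs) = 4/5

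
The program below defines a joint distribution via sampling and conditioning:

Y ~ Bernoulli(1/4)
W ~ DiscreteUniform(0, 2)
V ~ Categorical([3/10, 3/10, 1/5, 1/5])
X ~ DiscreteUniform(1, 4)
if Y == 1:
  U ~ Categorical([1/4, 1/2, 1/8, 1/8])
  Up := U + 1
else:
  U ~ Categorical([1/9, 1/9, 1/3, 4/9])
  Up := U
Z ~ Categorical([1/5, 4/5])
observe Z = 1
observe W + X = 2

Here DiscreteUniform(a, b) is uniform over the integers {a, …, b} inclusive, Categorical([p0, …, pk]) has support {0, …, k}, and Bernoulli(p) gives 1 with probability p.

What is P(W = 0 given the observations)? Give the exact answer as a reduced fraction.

P(W = 0 | obs) = 1/2

Enumerate traces; 64 have nonzero weight after conditioning:
  (Y=0, W=0, V=0, X=2, U=0, Z=1) weight 1/600
  (Y=0, W=0, V=0, X=2, U=1, Z=1) weight 1/600
  (Y=0, W=0, V=0, X=2, U=2, Z=1) weight 1/200
  (Y=0, W=0, V=0, X=2, U=3, Z=1) weight 1/150
  (Y=0, W=0, V=1, X=2, U=0, Z=1) weight 1/600
  (Y=0, W=0, V=1, X=2, U=1, Z=1) weight 1/600
  (Y=0, W=0, V=1, X=2, U=2, Z=1) weight 1/200
  (Y=0, W=0, V=1, X=2, U=3, Z=1) weight 1/150
  (Y=0, W=1, V=0, X=1, U=0, Z=1) weight 1/600
  … 55 more
Group by W:
  weight(W=0) = 1/15
  weight(W=1) = 1/15
Total weight = 1/15 + 1/15 = 2/15
P(W=0 | obs) = 1/15 / 2/15 = 1/2
P(W=1 | obs) = 1/15 / 2/15 = 1/2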